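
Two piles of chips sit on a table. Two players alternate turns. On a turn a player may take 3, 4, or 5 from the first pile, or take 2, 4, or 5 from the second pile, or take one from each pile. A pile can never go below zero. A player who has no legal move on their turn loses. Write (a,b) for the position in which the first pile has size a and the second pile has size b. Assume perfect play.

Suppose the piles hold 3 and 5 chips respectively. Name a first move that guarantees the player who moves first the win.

Build the W/L table. Terminal = L. A non-terminal position is W if it has a move to some L; otherwise it is L.
No move ever increases a pile, so every position that can arise here has a ≤ 3 and b ≤ 5; it is enough to label the cells with 0 ≤ a ≤ 3 and 0 ≤ b ≤ 5.
Every move lowers a or b (never raises either), so fill the grid row by row in increasing a, and left to right within a row: each cell's successors are then already labelled.
      b=0  b=1  b=2  b=3  b=4  b=5
a=0:    L    L    W    W    W    W
a=1:    L    W    W    L    W    W
a=2:    L    W    W    L    W    W
a=3:    W    W    L    L    W    W
Cells with no legal move (terminal, hence L): (0,0), (0,1), (1,0), (2,0).
The remaining L cells, each justified by listing all of its moves:
(1,3): →(1,1)(W), (0,2)(W) — all W, so L
(2,3): →(2,1)(W), (1,2)(W) — all W, so L
(3,2): →(0,2)(W), (3,0)(W), (2,1)(W) — all W, so L
(3,3): →(0,3)(W), (3,1)(W), (2,2)(W) — all W, so L
Every other cell has at least one move into one of the L cells above, so it is W.
From (3,5), the L positions reachable in one move are: (3,3).

Move to (3,3).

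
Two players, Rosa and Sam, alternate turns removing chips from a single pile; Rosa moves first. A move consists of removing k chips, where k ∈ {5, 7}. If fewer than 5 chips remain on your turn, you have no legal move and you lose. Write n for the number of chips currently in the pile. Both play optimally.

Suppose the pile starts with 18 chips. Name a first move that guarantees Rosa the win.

Label each position W (a win for the player to move) or L (a loss). A position with no legal move is L; any other position is W exactly when some move reaches an L, and L when every move reaches a W.
n=0: no move → L
n=1: no move → L
n=2: no move → L
n=3: no move → L
n=4: no move → L
n=5: W (go to 0, an L position)
n=6: W (go to 1, an L position)
n=7: W (go to 2, an L position)
n=8: W (go to 3, an L position)
n=9: W (go to 4, an L position)
n=10: W (go to 3, an L position)
n=11: W (go to 4, an L position)
n=12: L (options 7(W), 5(W) are all W)
n=13: L (options 8(W), 6(W) are all W)
n=14: L (options 9(W), 7(W) are all W)
n=15: L (options 10(W), 8(W) are all W)
n=16: L (options 11(W), 9(W) are all W)
n=17: W (go to 12, an L position)
n=18: W (go to 13, an L position)
From 18, the L positions reachable in one move are: 13.

Remove 5, leaving 13.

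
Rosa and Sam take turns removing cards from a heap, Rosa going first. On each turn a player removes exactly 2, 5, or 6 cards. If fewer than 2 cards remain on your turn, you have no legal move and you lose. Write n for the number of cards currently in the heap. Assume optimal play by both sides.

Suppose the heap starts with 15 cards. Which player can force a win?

Label each position W (a win for the player to move) or L (a loss). A position with no legal move is L; any other position is W exactly when some move reaches an L, and L when every move reaches a W.
n=0: no move → L
n=1: no move → L
n=2: W (go to 0, an L position)
n=3: W (go to 1, an L position)
n=4: L (sole option 2(W) is W)
n=5: W (go to 0, an L position)
n=6: W (go to 4, an L position)
n=7: W (go to 1, an L position)
n=8: L (options 6(W), 3(W), 2(W) are all W)
n=9: W (go to 4, an L position)
n=10: W (go to 8, an L position)
n=11: L (options 9(W), 6(W), 5(W) are all W)
n=12: L (options 10(W), 7(W), 6(W) are all W)
n=13: W (go to 11, an L position)
n=14: W (go to 12, an L position)
n=15: L (options 13(W), 10(W), 9(W) are all W)
The starting position 15 is L: whatever Rosa does, the opponent receives a W position.

Sam wins.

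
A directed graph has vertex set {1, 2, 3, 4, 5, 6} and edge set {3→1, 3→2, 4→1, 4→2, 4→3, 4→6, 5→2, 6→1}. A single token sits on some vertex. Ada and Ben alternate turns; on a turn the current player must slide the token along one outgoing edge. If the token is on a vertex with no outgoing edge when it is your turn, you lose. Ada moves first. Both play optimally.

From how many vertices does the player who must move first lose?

Label each position W (a win for the player to move) or L (a loss). A position with no legal move is L; any other position is W exactly when some move reaches an L, and L when every move reaches a W.
Every edge goes from a vertex to one that appears earlier in the order 2, 1, 6, 5, 3, 4, so processing vertices in that order labels each vertex after all of its successors.
2: no outgoing edge → L
1: no outgoing edge → L
6: W (go to 1, an L position)
5: W (go to 2, an L position)
3: W (go to 1, an L position)
4: W (go to 1, an L position)
The L vertices are 1, 2; that is 2 in all.

2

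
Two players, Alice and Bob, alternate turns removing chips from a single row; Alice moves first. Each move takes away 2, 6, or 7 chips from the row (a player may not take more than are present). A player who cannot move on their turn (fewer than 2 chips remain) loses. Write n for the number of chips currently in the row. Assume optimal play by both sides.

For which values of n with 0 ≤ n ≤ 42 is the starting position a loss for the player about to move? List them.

0, 1, 4, 5, 9, 13, 14, 17, 18, 22, 26, 27, 30, 31, 35, 39, 40

Work bottom-up. With no move the player to move loses. Otherwise the position is W if at least one move leads to an L position for the opponent, and L if every move leads to a W.
n=0: no move → L
n=1: no move → L
n=2: reaches L-position 0 → W
n=3: reaches L-position 1 → W
n=4: only reaches 2(W), which is W → L
n=5: only reaches 3(W), which is W → L
n=6: reaches L-position 4 → W
n=7: reaches L-position 5 → W
n=8: reaches L-position 1 → W
n=9: only reaches 7(W), 3(W), 2(W), all W → L
n=10: reaches L-position 4 → W
n=11: reaches L-position 9 → W
n=12: reaches L-position 5 → W
n=13: only reaches 11(W), 7(W), 6(W), all W → L
n=14: only reaches 12(W), 8(W), 7(W), all W → L
n=15: reaches L-position 13 → W
n=16: reaches L-position 14 → W
n=17: only reaches 15(W), 11(W), 10(W), all W → L
n=18: only reaches 16(W), 12(W), 11(W), all W → L
n=19: reaches L-position 17 → W
n=20: reaches L-position 18 → W
n=21: reaches L-position 14 → W
n=22: only reaches 20(W), 16(W), 15(W), all W → L
n=23: reaches L-position 17 → W
n=24: reaches L-position 22 → W
n=25: reaches L-position 18 → W
n=26: only reaches 24(W), 20(W), 19(W), all W → L
n=27: only reaches 25(W), 21(W), 20(W), all W → L
n=28: reaches L-position 26 → W
n=29: reaches L-position 27 → W
n=30: only reaches 28(W), 24(W), 23(W), all W → L
n=31: only reaches 29(W), 25(W), 24(W), all W → L
n=32: reaches L-position 30 → W
n=33: reaches L-position 31 → W
n=34: reaches L-position 27 → W
n=35: only reaches 33(W), 29(W), 28(W), all W → L
n=36: reaches L-position 30 → W
n=37: reaches L-position 35 → W
n=38: reaches L-position 31 → W
n=39: only reaches 37(W), 33(W), 32(W), all W → L
n=40: only reaches 38(W), 34(W), 33(W), all W → L
n=41: reaches L-position 39 → W
n=42: reaches L-position 40 → W
Reading off the rows marked L gives the requested list; there are 17 such values of n.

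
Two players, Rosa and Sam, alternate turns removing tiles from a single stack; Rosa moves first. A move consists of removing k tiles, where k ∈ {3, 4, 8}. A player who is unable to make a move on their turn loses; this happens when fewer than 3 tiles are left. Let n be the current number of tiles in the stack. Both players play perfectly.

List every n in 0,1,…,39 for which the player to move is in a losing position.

Use the standard recursion: the mover loses at a terminal position; elsewhere, the mover wins exactly when some move hands the opponent an L position.
n=0: no move → L
n=1: no move → L
n=2: no move → L
n=3: can move to 0, which is L ⇒ W
n=4: can move to 1, which is L ⇒ W
n=5: can move to 2, which is L ⇒ W
n=6: can move to 2, which is L ⇒ W
n=7: moves to 4(W), 3(W); every one is W ⇒ L
n=8: can move to 0, which is L ⇒ W
n=9: can move to 1, which is L ⇒ W
n=10: can move to 7, which is L ⇒ W
n=11: can move to 7, which is L ⇒ W
n=12: moves to 9(W), 8(W), 4(W); every one is W ⇒ L
n=13: moves to 10(W), 9(W), 5(W); every one is W ⇒ L
n=14: moves to 11(W), 10(W), 6(W); every one is W ⇒ L
n=15: can move to 12, which is L ⇒ W
n=16: can move to 13, which is L ⇒ W
n=17: can move to 14, which is L ⇒ W
n=18: can move to 14, which is L ⇒ W
n=19: moves to 16(W), 15(W), 11(W); every one is W ⇒ L
n=20: can move to 12, which is L ⇒ W
n=21: can move to 13, which is L ⇒ W
n=22: can move to 19, which is L ⇒ W
n=23: can move to 19, which is L ⇒ W
n=24: moves to 21(W), 20(W), 16(W); every one is W ⇒ L
n=25: moves to 22(W), 21(W), 17(W); every one is W ⇒ L
n=26: moves to 23(W), 22(W), 18(W); every one is W ⇒ L
n=27: can move to 24, which is L ⇒ W
n=28: can move to 25, which is L ⇒ W
n=29: can move to 26, which is L ⇒ W
n=30: can move to 26, which is L ⇒ W
n=31: moves to 28(W), 27(W), 23(W); every one is W ⇒ L
n=32: can move to 24, which is L ⇒ W
n=33: can move to 25, which is L ⇒ W
n=34: can move to 31, which is L ⇒ W
n=35: can move to 31, which is L ⇒ W
n=36: moves to 33(W), 32(W), 28(W); every one is W ⇒ L
n=37: moves to 34(W), 33(W), 29(W); every one is W ⇒ L
n=38: moves to 35(W), 34(W), 30(W); every one is W ⇒ L
n=39: can move to 36, which is L ⇒ W
Reading off the rows marked L gives the requested list; there are 15 such values of n.

0, 1, 2, 7, 12, 13, 14, 19, 24, 25, 26, 31, 36, 37, 38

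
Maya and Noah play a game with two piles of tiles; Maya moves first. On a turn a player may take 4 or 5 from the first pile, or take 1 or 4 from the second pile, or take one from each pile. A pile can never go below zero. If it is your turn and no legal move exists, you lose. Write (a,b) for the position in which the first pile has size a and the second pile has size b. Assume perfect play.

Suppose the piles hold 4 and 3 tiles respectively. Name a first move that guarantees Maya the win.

Work bottom-up. With no move the player to move loses. Otherwise the position is W if at least one move leads to an L position for the opponent, and L if every move leads to a W.
No move ever increases a pile, so every position that can arise here has a ≤ 4 and b ≤ 3; it is enough to label the cells with 0 ≤ a ≤ 4 and 0 ≤ b ≤ 3.
Every move lowers a or b (never raises either), so fill the grid row by row in increasing a, and left to right within a row: each cell's successors are then already labelled.
      b=0  b=1  b=2  b=3
a=0:    L    W    L    W
a=1:    L    W    L    W
a=2:    L    W    L    W
a=3:    L    W    L    W
a=4:    W    W    W    W
Cells with no legal move (terminal, hence L): (0,0), (1,0), (2,0), (3,0).
The remaining L cells, each justified by listing all of its moves:
(0,2): L (sole option (0,1)(W) is W)
(1,2): L (options (1,1)(W), (0,1)(W) are all W)
(2,2): L (options (2,1)(W), (1,1)(W) are all W)
(3,2): L (options (3,1)(W), (2,1)(W) are all W)
Every other cell has at least one move into one of the L cells above, so it is W.
From (4,3), the L positions reachable in one move are: (3,2).

Move to (3,2).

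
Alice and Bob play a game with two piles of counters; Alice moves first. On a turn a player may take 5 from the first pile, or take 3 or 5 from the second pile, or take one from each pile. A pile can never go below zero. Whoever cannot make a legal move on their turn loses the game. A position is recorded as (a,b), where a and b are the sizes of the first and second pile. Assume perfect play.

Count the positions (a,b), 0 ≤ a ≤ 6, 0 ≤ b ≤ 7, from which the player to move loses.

Label each position W (a win for the player to move) or L (a loss). A position with no legal move is L; any other position is W exactly when some move reaches an L, and L when every move reaches a W.
Every move lowers a or b (never raises either), so fill the grid row by row in increasing a, and left to right within a row: each cell's successors are then already labelled.
      b=0  b=1  b=2  b=3  b=4  b=5  b=6  b=7
a=0:    L    L    L    W    W    W    W    W
a=1:    L    W    W    W    L    W    L    W
a=2:    L    W    L    W    L    W    L    W
a=3:    L    W    L    W    L    W    L    W
a=4:    L    W    L    W    L    W    L    W
a=5:    W    W    W    W    L    W    L    W
a=6:    W    L    L    L    W    W    W    W
Cells with no legal move (terminal, hence L): (0,0), (0,1), (0,2), (1,0), (2,0), (3,0), (4,0).
The remaining L cells, each justified by listing all of its moves:
(1,4): →(1,1)(W), (0,3)(W) — all W, so L
(1,6): →(1,3)(W), (1,1)(W), (0,5)(W) — all W, so L
(2,2): →(1,1)(W) only, which is W, so L
(2,4): →(2,1)(W), (1,3)(W) — all W, so L
(2,6): →(2,3)(W), (2,1)(W), (1,5)(W) — all W, so L
(3,2): →(2,1)(W) only, which is W, so L
(3,4): →(3,1)(W), (2,3)(W) — all W, so L
(3,6): →(3,3)(W), (3,1)(W), (2,5)(W) — all W, so L
(4,2): →(3,1)(W) only, which is W, so L
(4,4): →(4,1)(W), (3,3)(W) — all W, so L
(4,6): →(4,3)(W), (4,1)(W), (3,5)(W) — all W, so L
(5,4): →(0,4)(W), (5,1)(W), (4,3)(W) — all W, so L
(5,6): →(0,6)(W), (5,3)(W), (5,1)(W), (4,5)(W) — all W, so L
(6,1): →(1,1)(W), (5,0)(W) — all W, so L
(6,2): →(1,2)(W), (5,1)(W) — all W, so L
(6,3): →(1,3)(W), (6,0)(W), (5,2)(W) — all W, so L
Every other cell has at least one move into one of the L cells above, so it is W.
L cells per row: a=0: 3, a=1: 3, a=2: 4, a=3: 4, a=4: 4, a=5: 2, a=6: 3; total 23.

23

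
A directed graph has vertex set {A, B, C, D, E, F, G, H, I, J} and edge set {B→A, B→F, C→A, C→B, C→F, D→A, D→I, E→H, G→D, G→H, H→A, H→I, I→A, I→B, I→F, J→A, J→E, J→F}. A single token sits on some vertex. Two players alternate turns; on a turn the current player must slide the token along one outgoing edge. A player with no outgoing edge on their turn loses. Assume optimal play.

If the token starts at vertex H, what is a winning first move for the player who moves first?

Compute win/loss labels from the base case upward. A position with no move is L. Any other position is W if it can reach an L in one move, else L.
Every edge goes from a vertex to one that appears earlier in the order A, F, B, C, I, D, H, E, J, G, so processing vertices in that order labels each vertex after all of its successors.
A: no outgoing edge → L
F: no outgoing edge → L
B: W (go to F, an L position)
C: W (go to F, an L position)
I: W (go to F, an L position)
D: W (go to A, an L position)
H: W (go to A, an L position)
E: L (sole option H(W) is W)
J: W (go to E, an L position)
G: L (options H(W), D(W) are all W)
From H, the L positions reachable in one move are: A.

Move to A.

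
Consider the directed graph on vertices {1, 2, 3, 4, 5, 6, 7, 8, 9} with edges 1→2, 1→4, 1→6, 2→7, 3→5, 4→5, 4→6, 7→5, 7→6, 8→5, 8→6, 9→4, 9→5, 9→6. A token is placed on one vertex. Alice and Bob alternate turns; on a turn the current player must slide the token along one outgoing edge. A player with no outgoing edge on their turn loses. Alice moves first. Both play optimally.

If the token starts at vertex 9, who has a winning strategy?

Work bottom-up. With no move the player to move loses. Otherwise the position is W if at least one move leads to an L position for the opponent, and L if every move leads to a W.
Every edge goes from a vertex to one that appears earlier in the order 5, 6, 4, 7, 9, 2, 3, 1, 8, so processing vertices in that order labels each vertex after all of its successors.
5: no outgoing edge → L
6: no outgoing edge → L
4: reaches L-position 6 → W
7: reaches L-position 6 → W
9: reaches L-position 6 → W
2: only reaches 7(W), which is W → L
3: reaches L-position 5 → W
1: reaches L-position 2 → W
8: reaches L-position 6 → W
From 9 Alice can move to 6, reaching an L position.

Alice wins.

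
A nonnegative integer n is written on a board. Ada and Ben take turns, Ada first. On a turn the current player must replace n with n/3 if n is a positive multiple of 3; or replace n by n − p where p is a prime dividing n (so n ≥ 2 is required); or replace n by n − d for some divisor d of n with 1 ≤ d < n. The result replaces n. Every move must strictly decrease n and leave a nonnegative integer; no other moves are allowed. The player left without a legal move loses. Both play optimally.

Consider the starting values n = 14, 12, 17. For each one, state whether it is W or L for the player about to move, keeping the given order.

Label each position W (a win for the player to move) or L (a loss). A position with no legal move is L; any other position is W exactly when some move reaches an L, and L when every move reaches a W.
n=0: no move → L
n=1: no move → L
n=2: W (go to 0, an L position)
n=3: W (go to 0, an L position)
n=4: L (options 2(W), 3(W) are all W)
n=5: W (go to 0, an L position)
n=6: W (go to 4, an L position)
n=7: W (go to 0, an L position)
n=8: W (go to 4, an L position)
n=9: L (options 3(W), 6(W), 8(W) are all W)
n=10: W (go to 9, an L position)
n=11: W (go to 0, an L position)
n=12: W (go to 4, an L position)
n=13: W (go to 0, an L position)
n=14: L (options 7(W), 12(W), 13(W) are all W)
n=15: W (go to 14, an L position)
n=16: W (go to 14, an L position)
n=17: W (go to 0, an L position)

14: L, 12: W, 17: W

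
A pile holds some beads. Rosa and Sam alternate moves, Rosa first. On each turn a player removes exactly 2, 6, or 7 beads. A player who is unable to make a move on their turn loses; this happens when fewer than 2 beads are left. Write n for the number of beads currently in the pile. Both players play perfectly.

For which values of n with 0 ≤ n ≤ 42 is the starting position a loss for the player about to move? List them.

Classify positions by backward induction: terminal positions (no move available) are L. From any other position, the mover wins iff some move reaches an L.
n=0: no move → L
n=1: no move → L
n=2: →0(L), so W
n=3: →1(L), so W
n=4: →2(W) only, which is W, so L
n=5: →3(W) only, which is W, so L
n=6: →4(L), so W
n=7: →5(L), so W
n=8: →1(L), so W
n=9: →7(W), 3(W), 2(W) — all W, so L
n=10: →4(L), so W
n=11: →9(L), so W
n=12: →5(L), so W
n=13: →11(W), 7(W), 6(W) — all W, so L
n=14: →12(W), 8(W), 7(W) — all W, so L
n=15: →13(L), so W
n=16: →14(L), so W
n=17: →15(W), 11(W), 10(W) — all W, so L
n=18: →16(W), 12(W), 11(W) — all W, so L
n=19: →17(L), so W
n=20: →18(L), so W
n=21: →14(L), so W
n=22: →20(W), 16(W), 15(W) — all W, so L
n=23: →17(L), so W
n=24: →22(L), so W
n=25: →18(L), so W
n=26: →24(W), 20(W), 19(W) — all W, so L
n=27: →25(W), 21(W), 20(W) — all W, so L
n=28: →26(L), so W
n=29: →27(L), so W
n=30: →28(W), 24(W), 23(W) — all W, so L
n=31: →29(W), 25(W), 24(W) — all W, so L
n=32: →30(L), so W
n=33: →31(L), so W
n=34: →27(L), so W
n=35: →33(W), 29(W), 28(W) — all W, so L
n=36: →30(L), so W
n=37: →35(L), so W
n=38: →31(L), so W
n=39: →37(W), 33(W), 32(W) — all W, so L
n=40: →38(W), 34(W), 33(W) — all W, so L
n=41: →39(L), so W
n=42: →40(L), so W
Reading off the rows marked L gives the requested list; there are 17 such values of n.

0, 1, 4, 5, 9, 13, 14, 17, 18, 22, 26, 27, 30, 31, 35, 39, 40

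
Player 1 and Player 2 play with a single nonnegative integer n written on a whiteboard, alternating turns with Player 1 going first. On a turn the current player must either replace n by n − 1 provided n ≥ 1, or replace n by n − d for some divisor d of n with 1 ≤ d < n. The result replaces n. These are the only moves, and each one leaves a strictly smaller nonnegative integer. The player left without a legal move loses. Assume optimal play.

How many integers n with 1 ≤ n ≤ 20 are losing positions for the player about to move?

9

Build the W/L table. Terminal = L. A non-terminal position is W if it has a move to some L; otherwise it is L.
n=0: no move → L
n=1: reaches L-position 0 → W
n=2: only reaches 1(W), which is W → L
n=3: reaches L-position 2 → W
n=4: reaches L-position 2 → W
n=5: only reaches 4(W), which is W → L
n=6: reaches L-position 5 → W
n=7: only reaches 6(W), which is W → L
n=8: reaches L-position 7 → W
n=9: only reaches 6(W), 8(W), all W → L
n=10: reaches L-position 5 → W
n=11: only reaches 10(W), which is W → L
n=12: reaches L-position 9 → W
n=13: only reaches 12(W), which is W → L
n=14: reaches L-position 7 → W
n=15: only reaches 10(W), 12(W), 14(W), all W → L
n=16: reaches L-position 15 → W
n=17: only reaches 16(W), which is W → L
n=18: reaches L-position 9 → W
n=19: only reaches 18(W), which is W → L
n=20: reaches L-position 15 → W
L entries with 1 ≤ n ≤ 20 (n=0 is outside the asked range and is not counted): n = 2, 5, 7, 9, 11, 13, 15, 17, 19; that makes 9.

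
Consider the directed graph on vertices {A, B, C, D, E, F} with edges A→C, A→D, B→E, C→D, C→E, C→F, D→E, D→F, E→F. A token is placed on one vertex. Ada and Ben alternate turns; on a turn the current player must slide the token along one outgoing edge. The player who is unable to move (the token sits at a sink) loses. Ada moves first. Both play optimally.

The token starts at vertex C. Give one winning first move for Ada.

Move to F.

Work bottom-up. With no move the player to move loses. Otherwise the position is W if at least one move leads to an L position for the opponent, and L if every move leads to a W.
Every edge goes from a vertex to one that appears earlier in the order F, E, B, D, C, A, so processing vertices in that order labels each vertex after all of its successors.
F: no outgoing edge → L
E: can move to F, which is L ⇒ W
B: the only move is to E(W), a W ⇒ L
D: can move to F, which is L ⇒ W
C: can move to F, which is L ⇒ W
A: moves to C(W), D(W); every one is W ⇒ L
From C, the L positions reachable in one move are: F.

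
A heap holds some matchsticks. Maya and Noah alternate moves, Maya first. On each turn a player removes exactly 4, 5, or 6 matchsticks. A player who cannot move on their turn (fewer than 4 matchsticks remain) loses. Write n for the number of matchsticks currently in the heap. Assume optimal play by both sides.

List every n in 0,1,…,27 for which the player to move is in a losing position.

Compute win/loss labels from the base case upward. A position with no move is L. Any other position is W if it can reach an L in one move, else L.
n=0: no move → L
n=1: no move → L
n=2: no move → L
n=3: no move → L
n=4: →0(L), so W
n=5: →1(L), so W
n=6: →2(L), so W
n=7: →3(L), so W
n=8: →3(L), so W
n=9: →3(L), so W
n=10: →6(W), 5(W), 4(W) — all W, so L
n=11: →7(W), 6(W), 5(W) — all W, so L
n=12: →8(W), 7(W), 6(W) — all W, so L
n=13: →9(W), 8(W), 7(W) — all W, so L
n=14: →10(L), so W
n=15: →11(L), so W
n=16: →12(L), so W
n=17: →13(L), so W
n=18: →13(L), so W
n=19: →13(L), so W
n=20: →16(W), 15(W), 14(W) — all W, so L
n=21: →17(W), 16(W), 15(W) — all W, so L
n=22: →18(W), 17(W), 16(W) — all W, so L
n=23: →19(W), 18(W), 17(W) — all W, so L
n=24: →20(L), so W
n=25: →21(L), so W
n=26: →22(L), so W
n=27: →23(L), so W
The losing starting values of n are exactly the entries labelled L in this table (12 of them).

0, 1, 2, 3, 10, 11, 12, 13, 20, 21, 22, 23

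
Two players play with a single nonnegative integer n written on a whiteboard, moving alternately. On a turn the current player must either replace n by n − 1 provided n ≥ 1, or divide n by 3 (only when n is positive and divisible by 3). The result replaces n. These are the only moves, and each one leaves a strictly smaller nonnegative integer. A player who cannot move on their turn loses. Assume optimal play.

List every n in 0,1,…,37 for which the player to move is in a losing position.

Positions with no move are L. A position that does have a move is losing for the player to move precisely when every available move leads to a winning position for the opponent. Fill in the labels:
n=0: no move → L
n=1: →0(L), so W
n=2: →1(W) only, which is W, so L
n=3: →2(L), so W
n=4: →3(W) only, which is W, so L
n=5: →4(L), so W
n=6: →2(L), so W
n=7: →6(W) only, which is W, so L
n=8: →7(L), so W
n=9: →3(W), 8(W) — all W, so L
n=10: →9(L), so W
n=11: →10(W) only, which is W, so L
n=12: →4(L), so W
n=13: →12(W) only, which is W, so L
n=14: →13(L), so W
n=15: →5(W), 14(W) — all W, so L
n=16: →15(L), so W
n=17: →16(W) only, which is W, so L
n=18: →17(L), so W
n=19: →18(W) only, which is W, so L
n=20: →19(L), so W
n=21: →7(L), so W
n=22: →21(W) only, which is W, so L
n=23: →22(L), so W
n=24: →8(W), 23(W) — all W, so L
n=25: →24(L), so W
n=26: →25(W) only, which is W, so L
n=27: →9(L), so W
n=28: →27(W) only, which is W, so L
n=29: →28(L), so W
n=30: →10(W), 29(W) — all W, so L
n=31: →30(L), so W
n=32: →31(W) only, which is W, so L
n=33: →11(L), so W
n=34: →33(W) only, which is W, so L
n=35: →34(L), so W
n=36: →12(W), 35(W) — all W, so L
n=37: →36(L), so W
The losing starting values of n are exactly the entries labelled L in this table (18 of them).

0, 2, 4, 7, 9, 11, 13, 15, 17, 19, 22, 24, 26, 28, 30, 32, 34, 36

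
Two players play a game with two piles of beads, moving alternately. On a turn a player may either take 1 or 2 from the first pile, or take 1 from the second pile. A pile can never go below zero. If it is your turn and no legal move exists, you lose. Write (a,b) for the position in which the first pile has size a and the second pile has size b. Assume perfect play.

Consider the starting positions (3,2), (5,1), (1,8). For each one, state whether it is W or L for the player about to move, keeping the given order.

Build the W/L table. Terminal = L. A non-terminal position is W if it has a move to some L; otherwise it is L.
No move ever increases a pile, so every position that can arise here has a ≤ 5 and b ≤ 8; it is enough to label the cells with 0 ≤ a ≤ 5 and 0 ≤ b ≤ 8.
Every move lowers a or b (never raises either), so fill the grid row by row in increasing a, and left to right within a row: each cell's successors are then already labelled.
      b=0  b=1  b=2  b=3  b=4  b=5  b=6  b=7  b=8
a=0:    L    W    L    W    L    W    L    W    L
a=1:    W    L    W    L    W    L    W    L    W
a=2:    W    W    W    W    W    W    W    W    W
a=3:    L    W    L    W    L    W    L    W    L
a=4:    W    L    W    L    W    L    W    L    W
a=5:    W    W    W    W    W    W    W    W    W
Cells with no legal move (terminal, hence L): (0,0).
The remaining L cells, each justified by listing all of its moves:
(0,2): only reaches (0,1)(W), which is W → L
(0,4): only reaches (0,3)(W), which is W → L
(0,6): only reaches (0,5)(W), which is W → L
(0,8): only reaches (0,7)(W), which is W → L
(1,1): only reaches (0,1)(W), (1,0)(W), all W → L
(1,3): only reaches (0,3)(W), (1,2)(W), all W → L
(1,5): only reaches (0,5)(W), (1,4)(W), all W → L
(1,7): only reaches (0,7)(W), (1,6)(W), all W → L
(3,0): only reaches (2,0)(W), (1,0)(W), all W → L
(3,2): only reaches (2,2)(W), (1,2)(W), (3,1)(W), all W → L
(3,4): only reaches (2,4)(W), (1,4)(W), (3,3)(W), all W → L
(3,6): only reaches (2,6)(W), (1,6)(W), (3,5)(W), all W → L
(3,8): only reaches (2,8)(W), (1,8)(W), (3,7)(W), all W → L
(4,1): only reaches (3,1)(W), (2,1)(W), (4,0)(W), all W → L
(4,3): only reaches (3,3)(W), (2,3)(W), (4,2)(W), all W → L
(4,5): only reaches (3,5)(W), (2,5)(W), (4,4)(W), all W → L
(4,7): only reaches (3,7)(W), (2,7)(W), (4,6)(W), all W → L
Every other cell has at least one move into one of the L cells above, so it is W.
(3,2): one of the L cells justified above, so L
(5,1): the move to (4,1) reaches an L cell, so W
(1,8): the move to (0,8) reaches an L cell, so W

(3,2): L, (5,1): W, (1,8): W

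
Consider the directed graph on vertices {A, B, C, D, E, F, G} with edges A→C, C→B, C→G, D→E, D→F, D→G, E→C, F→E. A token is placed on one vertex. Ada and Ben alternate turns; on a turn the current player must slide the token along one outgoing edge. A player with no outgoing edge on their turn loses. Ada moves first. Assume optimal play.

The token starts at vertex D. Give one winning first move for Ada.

Move to E.

Label each position W (a win for the player to move) or L (a loss). A position with no legal move is L; any other position is W exactly when some move reaches an L, and L when every move reaches a W.
Every edge goes from a vertex to one that appears earlier in the order G, B, C, E, F, D, A, so processing vertices in that order labels each vertex after all of its successors.
G: no outgoing edge → L
B: no outgoing edge → L
C: →B(L), so W
E: →C(W) only, which is W, so L
F: →E(L), so W
D: →E(L), so W
A: →C(W) only, which is W, so L
From D, the L positions reachable in one move are: E, G. Any move reaching one of these is winning.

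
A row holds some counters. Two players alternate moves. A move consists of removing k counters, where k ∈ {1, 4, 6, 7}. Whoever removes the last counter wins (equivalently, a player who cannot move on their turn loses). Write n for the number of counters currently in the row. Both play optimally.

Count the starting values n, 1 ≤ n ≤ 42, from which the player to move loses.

13

Work bottom-up. With no move the player to move loses. Otherwise the position is W if at least one move leads to an L position for the opponent, and L if every move leads to a W.
n=0: no move → L
n=1: can move to 0, which is L ⇒ W
n=2: the only move is to 1(W), a W ⇒ L
n=3: can move to 2, which is L ⇒ W
n=4: can move to 0, which is L ⇒ W
n=5: moves to 4(W), 1(W); every one is W ⇒ L
n=6: can move to 5, which is L ⇒ W
n=7: can move to 0, which is L ⇒ W
n=8: can move to 2, which is L ⇒ W
n=9: can move to 5, which is L ⇒ W
n=10: moves to 9(W), 6(W), 4(W), 3(W); every one is W ⇒ L
n=11: can move to 10, which is L ⇒ W
n=12: can move to 5, which is L ⇒ W
n=13: moves to 12(W), 9(W), 7(W), 6(W); every one is W ⇒ L
n=14: can move to 13, which is L ⇒ W
n=15: moves to 14(W), 11(W), 9(W), 8(W); every one is W ⇒ L
n=16: can move to 15, which is L ⇒ W
n=17: can move to 13, which is L ⇒ W
n=18: moves to 17(W), 14(W), 12(W), 11(W); every one is W ⇒ L
n=19: can move to 18, which is L ⇒ W
n=20: can move to 13, which is L ⇒ W
n=21: can move to 15, which is L ⇒ W
n=22: can move to 18, which is L ⇒ W
n=23: moves to 22(W), 19(W), 17(W), 16(W); every one is W ⇒ L
n=24: can move to 23, which is L ⇒ W
n=25: can move to 18, which is L ⇒ W
n=26: moves to 25(W), 22(W), 20(W), 19(W); every one is W ⇒ L
n=27: can move to 26, which is L ⇒ W
n=28: moves to 27(W), 24(W), 22(W), 21(W); every one is W ⇒ L
n=29: can move to 28, which is L ⇒ W
n=30: can move to 26, which is L ⇒ W
n=31: moves to 30(W), 27(W), 25(W), 24(W); every one is W ⇒ L
n=32: can move to 31, which is L ⇒ W
n=33: can move to 26, which is L ⇒ W
n=34: can move to 28, which is L ⇒ W
n=35: can move to 31, which is L ⇒ W
n=36: moves to 35(W), 32(W), 30(W), 29(W); every one is W ⇒ L
n=37: can move to 36, which is L ⇒ W
n=38: can move to 31, which is L ⇒ W
n=39: moves to 38(W), 35(W), 33(W), 32(W); every one is W ⇒ L
n=40: can move to 39, which is L ⇒ W
n=41: moves to 40(W), 37(W), 35(W), 34(W); every one is W ⇒ L
n=42: can move to 41, which is L ⇒ W
L entries with 1 ≤ n ≤ 42 (n=0 is outside the asked range and is not counted): n = 2, 5, 10, 13, 15, 18, 23, 26, 28, 31, 36, 39, 41; that makes 13.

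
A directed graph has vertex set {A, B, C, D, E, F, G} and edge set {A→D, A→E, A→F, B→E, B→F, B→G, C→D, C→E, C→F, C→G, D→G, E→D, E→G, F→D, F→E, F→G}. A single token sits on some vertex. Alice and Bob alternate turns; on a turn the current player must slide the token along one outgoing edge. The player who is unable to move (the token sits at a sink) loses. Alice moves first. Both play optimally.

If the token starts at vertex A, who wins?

Build the W/L table. Terminal = L. A non-terminal position is W if it has a move to some L; otherwise it is L.
Every edge goes from a vertex to one that appears earlier in the order G, D, E, F, B, A, C, so processing vertices in that order labels each vertex after all of its successors.
G: no outgoing edge → L
D: can move to G, which is L ⇒ W
E: can move to G, which is L ⇒ W
F: can move to G, which is L ⇒ W
B: can move to G, which is L ⇒ W
A: moves to F(W), E(W), D(W); every one is W ⇒ L
C: can move to G, which is L ⇒ W
Every move from A reaches a W position, so the mover loses.

Bob wins.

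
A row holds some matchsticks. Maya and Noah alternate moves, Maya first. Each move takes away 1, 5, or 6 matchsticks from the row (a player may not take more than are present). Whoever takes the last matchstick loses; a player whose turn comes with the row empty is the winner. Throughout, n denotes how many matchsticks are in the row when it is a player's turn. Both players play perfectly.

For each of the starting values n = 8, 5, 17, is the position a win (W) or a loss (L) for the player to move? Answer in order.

8: W, 5: L, 17: W

Build the W/L table. Terminal = W. A non-terminal position is W if it has a move to some L; otherwise it is L.
n=0: no move; the opponent has just taken the last matchstick and therefore loses → W
n=1: L (sole option 0(W) is W)
n=2: W (go to 1, an L position)
n=3: L (sole option 2(W) is W)
n=4: W (go to 3, an L position)
n=5: L (options 4(W), 0(W) are all W)
n=6: W (go to 5, an L position)
n=7: W (go to 1, an L position)
n=8: W (go to 3, an L position)
n=9: W (go to 3, an L position)
n=10: W (go to 5, an L position)
n=11: W (go to 5, an L position)
n=12: L (options 11(W), 7(W), 6(W) are all W)
n=13: W (go to 12, an L position)
n=14: L (options 13(W), 9(W), 8(W) are all W)
n=15: W (go to 14, an L position)
n=16: L (options 15(W), 11(W), 10(W) are all W)
n=17: W (go to 16, an L position)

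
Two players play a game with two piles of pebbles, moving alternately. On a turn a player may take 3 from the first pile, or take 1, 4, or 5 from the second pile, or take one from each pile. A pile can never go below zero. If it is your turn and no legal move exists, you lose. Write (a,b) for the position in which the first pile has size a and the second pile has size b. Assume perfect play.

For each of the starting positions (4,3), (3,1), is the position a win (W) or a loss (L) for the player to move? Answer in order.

Build the W/L table. Terminal = L. A non-terminal position is W if it has a move to some L; otherwise it is L.
No move ever increases a pile, so every position that can arise here has a ≤ 4 and b ≤ 3; it is enough to label the cells with 0 ≤ a ≤ 4 and 0 ≤ b ≤ 3.
Every move lowers a or b (never raises either), so fill the grid row by row in increasing a, and left to right within a row: each cell's successors are then already labelled.
      b=0  b=1  b=2  b=3
a=0:    L    W    L    W
a=1:    L    W    L    W
a=2:    L    W    L    W
a=3:    W    W    W    W
a=4:    W    L    W    L
Cells with no legal move (terminal, hence L): (0,0), (1,0), (2,0).
The remaining L cells, each justified by listing all of its moves:
(0,2): L (sole option (0,1)(W) is W)
(1,2): L (options (1,1)(W), (0,1)(W) are all W)
(2,2): L (options (2,1)(W), (1,1)(W) are all W)
(4,1): L (options (1,1)(W), (4,0)(W), (3,0)(W) are all W)
(4,3): L (options (1,3)(W), (4,2)(W), (3,2)(W) are all W)
Every other cell has at least one move into one of the L cells above, so it is W.
(4,3): one of the L cells justified above, so L
(3,1): the move to (2,0) reaches an L cell, so W

(4,3): L, (3,1): W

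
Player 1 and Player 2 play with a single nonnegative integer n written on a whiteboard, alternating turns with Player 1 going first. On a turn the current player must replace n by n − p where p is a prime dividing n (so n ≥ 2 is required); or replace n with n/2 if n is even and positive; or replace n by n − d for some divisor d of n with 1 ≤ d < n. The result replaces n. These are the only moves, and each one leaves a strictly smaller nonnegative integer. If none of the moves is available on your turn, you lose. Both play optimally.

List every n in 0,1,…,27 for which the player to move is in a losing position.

Work bottom-up. With no move the player to move loses. Otherwise the position is W if at least one move leads to an L position for the opponent, and L if every move leads to a W.
n=0: no move → L
n=1: no move → L
n=2: W (go to 0, an L position)
n=3: W (go to 0, an L position)
n=4: L (options 2(W), 3(W) are all W)
n=5: W (go to 0, an L position)
n=6: W (go to 4, an L position)
n=7: W (go to 0, an L position)
n=8: W (go to 4, an L position)
n=9: L (options 6(W), 8(W) are all W)
n=10: W (go to 9, an L position)
n=11: W (go to 0, an L position)
n=12: W (go to 9, an L position)
n=13: W (go to 0, an L position)
n=14: L (options 7(W), 12(W), 13(W) are all W)
n=15: W (go to 14, an L position)
n=16: W (go to 14, an L position)
n=17: W (go to 0, an L position)
n=18: W (go to 9, an L position)
n=19: W (go to 0, an L position)
n=20: L (options 10(W), 15(W), 16(W), 18(W), 19(W) are all W)
n=21: W (go to 14, an L position)
n=22: W (go to 20, an L position)
n=23: W (go to 0, an L position)
n=24: W (go to 20, an L position)
n=25: W (go to 20, an L position)
n=26: L (options 13(W), 24(W), 25(W) are all W)
n=27: W (go to 26, an L position)
The losing starting values of n are exactly the entries labelled L in this table (7 of them).

0, 1, 4, 9, 14, 20, 26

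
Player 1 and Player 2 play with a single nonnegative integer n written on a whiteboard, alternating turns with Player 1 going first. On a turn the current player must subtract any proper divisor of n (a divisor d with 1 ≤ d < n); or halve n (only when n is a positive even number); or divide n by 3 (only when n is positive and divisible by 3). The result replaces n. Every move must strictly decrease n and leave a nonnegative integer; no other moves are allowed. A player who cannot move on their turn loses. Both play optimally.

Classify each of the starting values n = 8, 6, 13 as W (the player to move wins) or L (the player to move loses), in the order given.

Compute win/loss labels from the base case upward. A position with no move is L. Any other position is W if it can reach an L in one move, else L.
n=0: no move → L
n=1: no move → L
n=2: W (go to 1, an L position)
n=3: W (go to 1, an L position)
n=4: L (options 2(W), 3(W) are all W)
n=5: W (go to 4, an L position)
n=6: W (go to 4, an L position)
n=7: L (sole option 6(W) is W)
n=8: W (go to 4, an L position)
n=9: L (options 3(W), 6(W), 8(W) are all W)
n=10: W (go to 9, an L position)
n=11: L (sole option 10(W) is W)
n=12: W (go to 4, an L position)
n=13: L (sole option 12(W) is W)

8: W, 6: W, 13: L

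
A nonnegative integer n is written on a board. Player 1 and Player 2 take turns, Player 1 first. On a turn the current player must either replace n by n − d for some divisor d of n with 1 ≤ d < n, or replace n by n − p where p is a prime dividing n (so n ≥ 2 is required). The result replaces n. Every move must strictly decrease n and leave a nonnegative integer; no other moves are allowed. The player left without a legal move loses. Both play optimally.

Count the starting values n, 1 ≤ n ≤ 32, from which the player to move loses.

7

Work bottom-up. With no move the player to move loses. Otherwise the position is W if at least one move leads to an L position for the opponent, and L if every move leads to a W.
n=0: no move → L
n=1: no move → L
n=2: →0(L), so W
n=3: →0(L), so W
n=4: →2(W), 3(W) — all W, so L
n=5: →0(L), so W
n=6: →4(L), so W
n=7: →0(L), so W
n=8: →4(L), so W
n=9: →6(W), 8(W) — all W, so L
n=10: →9(L), so W
n=11: →0(L), so W
n=12: →9(L), so W
n=13: →0(L), so W
n=14: →7(W), 12(W), 13(W) — all W, so L
n=15: →14(L), so W
n=16: →14(L), so W
n=17: →0(L), so W
n=18: →9(L), so W
n=19: →0(L), so W
n=20: →10(W), 15(W), 16(W), 18(W), 19(W) — all W, so L
n=21: →14(L), so W
n=22: →20(L), so W
n=23: →0(L), so W
n=24: →20(L), so W
n=25: →20(L), so W
n=26: →13(W), 24(W), 25(W) — all W, so L
n=27: →26(L), so W
n=28: →14(L), so W
n=29: →0(L), so W
n=30: →20(L), so W
n=31: →0(L), so W
n=32: →16(W), 24(W), 28(W), 30(W), 31(W) — all W, so L
L entries with 1 ≤ n ≤ 32 (n=0 is outside the asked range and is not counted): n = 1, 4, 9, 14, 20, 26, 32; that makes 7.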